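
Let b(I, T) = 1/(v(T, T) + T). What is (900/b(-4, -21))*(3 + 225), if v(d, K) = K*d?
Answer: 86184000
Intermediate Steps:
b(I, T) = 1/(T + T**2) (b(I, T) = 1/(T*T + T) = 1/(T**2 + T) = 1/(T + T**2))
(900/b(-4, -21))*(3 + 225) = (900/((1/((-21)*(1 - 21)))))*(3 + 225) = (900/((-1/21/(-20))))*228 = (900/((-1/21*(-1/20))))*228 = (900/(1/420))*228 = (900*420)*228 = 378000*228 = 86184000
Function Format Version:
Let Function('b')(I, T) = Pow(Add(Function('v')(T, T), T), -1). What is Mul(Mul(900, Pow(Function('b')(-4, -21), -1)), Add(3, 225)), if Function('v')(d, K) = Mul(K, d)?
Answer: 86184000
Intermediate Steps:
Function('b')(I, T) = Pow(Add(T, Pow(T, 2)), -1) (Function('b')(I, T) = Pow(Add(Mul(T, T), T), -1) = Pow(Add(Pow(T, 2), T), -1) = Pow(Add(T, Pow(T, 2)), -1))
Mul(Mul(900, Pow(Function('b')(-4, -21), -1)), Add(3, 225)) = Mul(Mul(900, Pow(Mul(Pow(-21, -1), Pow(Add(1, -21), -1)), -1)), Add(3, 225)) = Mul(Mul(900, Pow(Mul(Rational(-1, 21), Pow(-20, -1)), -1)), 228) = Mul(Mul(900, Pow(Mul(Rational(-1, 21), Rational(-1, 20)), -1)), 228) = Mul(Mul(900, Pow(Rational(1, 420), -1)), 228) = Mul(Mul(900, 420), 228) = Mul(378000, 228) = 86184000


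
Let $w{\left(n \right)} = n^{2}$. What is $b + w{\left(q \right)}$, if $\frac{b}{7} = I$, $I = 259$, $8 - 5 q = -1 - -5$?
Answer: $\frac{45341}{25} \approx 1813.6$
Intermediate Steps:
$q = \frac{4}{5}$ ($q = \frac{8}{5} - \frac{-1 - -5}{5} = \frac{8}{5} - \frac{-1 + 5}{5} = \frac{8}{5} - \frac{4}{5} = \frac{4}{5} \approx 0.8$)
$b = 1813$ ($b = 7 \cdot 259 = 1813$)
$b + w{\left(q \right)} = 1813 + \left(\frac{4}{5}\right)^{2} = 1813 + \frac{16}{25} = \frac{45341}{25}$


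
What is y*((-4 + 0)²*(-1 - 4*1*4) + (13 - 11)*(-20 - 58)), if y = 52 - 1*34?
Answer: -7704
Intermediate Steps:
y = 18 (y = 52 - 34 = 18)
y*((-4 + 0)²*(-1 - 4*1*4) + (13 - 11)*(-20 - 58)) = 18*((-4 + 0)²*(-1 - 4*1*4) + (13 - 11)*(-20 - 58)) = 18*((-4)²*(-1 - 4*4) + 2*(-78)) = 18*(16*(-1 - 16) - 156) = 18*(16*(-17) - 156) = 18*(-272 - 156) = 18*(-428) = -7704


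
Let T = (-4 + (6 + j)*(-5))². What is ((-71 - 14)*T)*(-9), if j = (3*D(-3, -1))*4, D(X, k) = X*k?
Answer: 35033940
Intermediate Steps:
j = 36 (j = (3*(-3*(-1)))*4 = (3*3)*4 = 9*4 = 36)
T = 45796 (T = (-4 + (6 + 36)*(-5))² = (-4 + 42*(-5))² = (-4 - 210)² = (-214)² = 45796)
((-71 - 14)*T)*(-9) = ((-71 - 14)*45796)*(-9) = -85*45796*(-9) = -3892660*(-9) = 35033940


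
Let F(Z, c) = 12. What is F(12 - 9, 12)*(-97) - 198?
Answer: -1362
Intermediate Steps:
F(12 - 9, 12)*(-97) - 198 = 12*(-97) - 198 = -1164 - 198 = -1362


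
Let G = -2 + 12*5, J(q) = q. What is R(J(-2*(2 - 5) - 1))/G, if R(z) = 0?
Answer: 0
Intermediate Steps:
G = 58 (G = -2 + 60 = 58)
R(J(-2*(2 - 5) - 1))/G = 0/58 = 0*(1/58) = 0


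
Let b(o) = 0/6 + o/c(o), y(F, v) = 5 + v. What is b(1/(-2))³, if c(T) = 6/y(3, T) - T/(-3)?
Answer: -27/343 ≈ -0.078717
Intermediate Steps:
c(T) = 6/(5 + T) + T/3 (c(T) = 6/(5 + T) - T/(-3) = 6/(5 + T) - T*(-⅓) = 6/(5 + T) + T/3)
b(o) = 3*o*(5 + o)/(18 + o*(5 + o)) (b(o) = 0/6 + o/(((18 + o*(5 + o))/(3*(5 + o)))) = 0*(⅙) + o*(3*(5 + o)/(18 + o*(5 + o))) = 0 + 3*o*(5 + o)/(18 + o*(5 + o)) = 3*o*(5 + o)/(18 + o*(5 + o)))
b(1/(-2))³ = (3*(5 + 1/(-2))/(-2*(18 + (5 + 1/(-2))/(-2))))³ = (3*(-½)*(5 - ½)/(18 - (5 - ½)/2))³ = (3*(-½)*(9/2)/(18 - ½*9/2))³ = (3*(-½)*(9/2)/(18 - 9/4))³ = (3*(-½)*(9/2)/(63/4))³ = (3*(-½)*(4/63)*(9/2))³ = (-3/7)³ = -27/343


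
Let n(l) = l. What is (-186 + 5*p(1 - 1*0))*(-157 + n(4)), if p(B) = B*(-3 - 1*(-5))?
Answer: 26928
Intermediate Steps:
p(B) = 2*B (p(B) = B*(-3 + 5) = B*2 = 2*B)
(-186 + 5*p(1 - 1*0))*(-157 + n(4)) = (-186 + 5*(2*(1 - 1*0)))*(-157 + 4) = (-186 + 5*(2*(1 + 0)))*(-153) = (-186 + 5*(2*1))*(-153) = (-186 + 5*2)*(-153) = (-186 + 10)*(-153) = -176*(-153) = 26928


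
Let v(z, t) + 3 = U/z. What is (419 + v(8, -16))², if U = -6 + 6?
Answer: 173056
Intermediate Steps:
U = 0
v(z, t) = -3 (v(z, t) = -3 + 0/z = -3 + 0 = -3)
(419 + v(8, -16))² = (419 - 3)² = 416² = 173056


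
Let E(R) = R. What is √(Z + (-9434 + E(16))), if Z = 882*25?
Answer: 2*√3158 ≈ 112.39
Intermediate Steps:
Z = 22050
√(Z + (-9434 + E(16))) = √(22050 + (-9434 + 16)) = √(22050 - 9418) = √12632 = 2*√3158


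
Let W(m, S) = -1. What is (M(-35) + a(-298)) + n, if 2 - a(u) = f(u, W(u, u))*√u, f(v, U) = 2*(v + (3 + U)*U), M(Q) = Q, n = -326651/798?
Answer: -352985/798 + 600*I*√298 ≈ -442.34 + 10358.0*I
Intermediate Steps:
n = -326651/798 (n = -326651*1/798 = -326651/798 ≈ -409.34)
f(v, U) = 2*v + 2*U*(3 + U) (f(v, U) = 2*(v + U*(3 + U)) = 2*v + 2*U*(3 + U))
a(u) = 2 - √u*(-4 + 2*u) (a(u) = 2 - (2*u + 2*(-1)² + 6*(-1))*√u = 2 - (2*u + 2*1 - 6)*√u = 2 - (2*u + 2 - 6)*√u = 2 - (-4 + 2*u)*√u = 2 - √u*(-4 + 2*u))
(M(-35) + a(-298)) + n = (-35 + (2 + 2*√(-298)*(2 - 1*(-298)))) - 326651/798 = (-35 + (2 + 2*(I*√298)*(2 + 298))) - 326651/798 = (-35 + (2 + 2*(I*√298)*300)) - 326651/798 = (-35 + (2 + 600*I*√298)) - 326651/798 = (-33 + 600*I*√298) - 326651/798 = -352985/798 + 600*I*√298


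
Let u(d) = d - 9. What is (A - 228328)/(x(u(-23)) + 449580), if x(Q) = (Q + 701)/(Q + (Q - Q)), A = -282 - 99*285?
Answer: -8218400/14385891 ≈ -0.57128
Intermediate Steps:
u(d) = -9 + d
A = -28497 (A = -282 - 28215 = -28497)
x(Q) = (701 + Q)/Q (x(Q) = (701 + Q)/(Q + 0) = (701 + Q)/Q)
(A - 228328)/(x(u(-23)) + 449580) = (-28497 - 228328)/((701 + (-9 - 23))/(-9 - 23) + 449580) = -256825/((701 - 32)/(-32) + 449580) = -256825/(-1/32*669 + 449580) = -256825/(-669/32 + 449580) = -256825/14385891/32 = -256825*32/14385891 = -8218400/14385891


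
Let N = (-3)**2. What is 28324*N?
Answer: 254916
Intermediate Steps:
N = 9
28324*N = 28324*9 = 254916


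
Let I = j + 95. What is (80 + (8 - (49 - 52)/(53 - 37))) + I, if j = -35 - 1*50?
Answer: 1571/16 ≈ 98.188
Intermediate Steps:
j = -85 (j = -35 - 50 = -85)
I = 10 (I = -85 + 95 = 10)
(80 + (8 - (49 - 52)/(53 - 37))) + I = (80 + (8 - (49 - 52)/(53 - 37))) + 10 = (80 + (8 - (-3)/16)) + 10 = (80 + (8 - 1*(-3/16))) + 10 = (80 + (8 + 3/16)) + 10 = (80 + 131/16) + 10 = 1411/16 + 10 = 1571/16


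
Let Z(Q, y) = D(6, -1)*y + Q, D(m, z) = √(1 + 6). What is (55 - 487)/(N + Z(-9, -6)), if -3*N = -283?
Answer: -82944/15817 - 5832*√7/15817 ≈ -6.2195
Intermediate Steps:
N = 283/3 (N = -⅓*(-283) = 283/3 ≈ 94.333)
D(m, z) = √7
Z(Q, y) = Q + y*√7 (Z(Q, y) = √7*y + Q = y*√7 + Q = Q + y*√7)
(55 - 487)/(N + Z(-9, -6)) = (55 - 487)/(283/3 + (-9 - 6*√7)) = -432/(256/3 - 6*√7)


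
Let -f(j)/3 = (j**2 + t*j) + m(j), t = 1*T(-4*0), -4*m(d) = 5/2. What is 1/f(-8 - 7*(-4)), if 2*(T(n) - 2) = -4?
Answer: -8/9585 ≈ -0.00083464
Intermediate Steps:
T(n) = 0 (T(n) = 2 + (1/2)*(-4) = 2 - 2 = 0)
m(d) = -5/8 (m(d) = -5/(4*2) = -1/4*5/2 = -5/8)
t = 0 (t = 1*0 = 0)
f(j) = 15/8 - 3*j**2 (f(j) = -3*((j**2 + 0*j) - 5/8) = -3*((j**2 + 0) - 5/8) = -3*(j**2 - 5/8) = -3*(-5/8 + j**2) = 15/8 - 3*j**2)
1/f(-8 - 7*(-4)) = 1/(15/8 - 3*(-8 - 7*(-4))**2) = 1/(15/8 - 3*(-8 + 28)**2) = 1/(15/8 - 3*20**2) = 1/(15/8 - 3*400) = 1/(15/8 - 1200) = 1/(-9585/8) = -8/9585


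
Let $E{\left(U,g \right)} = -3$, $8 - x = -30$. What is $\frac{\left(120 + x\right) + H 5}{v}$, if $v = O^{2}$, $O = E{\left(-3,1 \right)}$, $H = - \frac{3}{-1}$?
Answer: $\frac{173}{9} \approx 19.222$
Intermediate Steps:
$x = 38$ ($x = 8 - -30 = 8 + 30 = 38$)
$H = 3$ ($H = \left(-3\right) \left(-1\right) = 3$)
$O = -3$
$v = 9$ ($v = \left(-3\right)^{2} = 9$)
$\frac{\left(120 + x\right) + H 5}{v} = \frac{\left(120 + 38\right) + 3 \cdot 5}{9} = \left(158 + 15\right) \frac{1}{9} = 173 \cdot \frac{1}{9} = \frac{173}{9}$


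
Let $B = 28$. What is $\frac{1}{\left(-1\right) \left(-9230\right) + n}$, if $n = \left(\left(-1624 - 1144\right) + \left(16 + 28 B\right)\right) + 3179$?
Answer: $\frac{1}{10441} \approx 9.5776 \cdot 10^{-5}$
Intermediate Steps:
$n = 1211$ ($n = \left(\left(-1624 - 1144\right) + \left(16 + 28 \cdot 28\right)\right) + 3179 = \left(\left(-1624 - 1144\right) + \left(16 + 784\right)\right) + 3179 = \left(-2768 + 800\right) + 3179 = -1968 + 3179 = 1211$)
$\frac{1}{\left(-1\right) \left(-9230\right) + n} = \frac{1}{\left(-1\right) \left(-9230\right) + 1211} = \frac{1}{9230 + 1211} = \frac{1}{10441}$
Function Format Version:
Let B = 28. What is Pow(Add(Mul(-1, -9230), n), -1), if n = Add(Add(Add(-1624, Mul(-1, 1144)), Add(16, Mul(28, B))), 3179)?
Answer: Rational(1, 10441) ≈ 9.5776e-5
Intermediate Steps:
n = 1211 (n = Add(Add(Add(-1624, Mul(-1, 1144)), Add(16, Mul(28, 28))), 3179) = Add(Add(Add(-1624, -1144), Add(16, 784)), 3179) = Add(Add(-2768, 800), 3179) = Add(-1968, 3179) = 1211)
Pow(Add(Mul(-1, -9230), n), -1) = Pow(Add(Mul(-1, -9230), 1211), -1) = Pow(Add(9230, 1211), -1) = Pow(10441, -1) = Rational(1, 10441)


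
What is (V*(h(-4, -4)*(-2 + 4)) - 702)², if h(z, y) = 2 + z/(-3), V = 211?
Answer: 4468996/9 ≈ 4.9656e+5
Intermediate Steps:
h(z, y) = 2 - z/3
(V*(h(-4, -4)*(-2 + 4)) - 702)² = (211*((2 - ⅓*(-4))*(-2 + 4)) - 702)² = (211*((2 + 4/3)*2) - 702)² = (211*((10/3)*2) - 702)² = (211*(20/3) - 702)² = (4220/3 - 702)² = (2114/3)² = 4468996/9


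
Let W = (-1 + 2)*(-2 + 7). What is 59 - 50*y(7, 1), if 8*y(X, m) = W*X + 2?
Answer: -689/4 ≈ -172.25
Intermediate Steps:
W = 5 (W = 1*5 = 5)
y(X, m) = ¼ + 5*X/8 (y(X, m) = (5*X + 2)/8 = (2 + 5*X)/8 = ¼ + 5*X/8)
59 - 50*y(7, 1) = 59 - 50*(¼ + (5/8)*7) = 59 - 50*(¼ + 35/8) = 59 - 50*37/8 = 59 - 925/4 = -689/4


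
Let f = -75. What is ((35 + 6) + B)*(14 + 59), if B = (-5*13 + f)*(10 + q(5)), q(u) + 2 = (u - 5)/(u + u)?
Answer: -78767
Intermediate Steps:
q(u) = -2 + (-5 + u)/(2*u) (q(u) = -2 + (u - 5)/(u + u) = -2 + (-5 + u)/((2*u)) = -2 + (-5 + u)*(1/(2*u)) = -2 + (-5 + u)/(2*u))
B = -1120 (B = (-5*13 - 75)*(10 + (1/2)*(-5 - 3*5)/5) = (-65 - 75)*(10 + (1/2)*(1/5)*(-5 - 15)) = -140*(10 + (1/2)*(1/5)*(-20)) = -140*(10 - 2) = -140*8 = -1120)
((35 + 6) + B)*(14 + 59) = ((35 + 6) - 1120)*(14 + 59) = (41 - 1120)*73 = -1079*73 = -78767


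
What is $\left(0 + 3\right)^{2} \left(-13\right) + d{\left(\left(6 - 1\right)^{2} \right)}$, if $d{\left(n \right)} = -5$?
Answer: $-122$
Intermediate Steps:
$\left(0 + 3\right)^{2} \left(-13\right) + d{\left(\left(6 - 1\right)^{2} \right)} = \left(0 + 3\right)^{2} \left(-13\right) - 5 = 3^{2} \left(-13\right) - 5 = 9 \left(-13\right) - 5 = -117 - 5 = -122$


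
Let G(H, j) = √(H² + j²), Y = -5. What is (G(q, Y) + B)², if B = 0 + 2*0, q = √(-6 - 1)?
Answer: 18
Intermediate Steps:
q = I*√7 (q = √(-7) = I*√7 ≈ 2.6458*I)
B = 0 (B = 0 + 0 = 0)
(G(q, Y) + B)² = (√((I*√7)² + (-5)²) + 0)² = (√(-7 + 25) + 0)² = (√18 + 0)² = (3*√2 + 0)² = (3*√2)² = 18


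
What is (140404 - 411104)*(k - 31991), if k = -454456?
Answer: 131681202900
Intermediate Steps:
(140404 - 411104)*(k - 31991) = (140404 - 411104)*(-454456 - 31991) = -270700*(-486447) = 131681202900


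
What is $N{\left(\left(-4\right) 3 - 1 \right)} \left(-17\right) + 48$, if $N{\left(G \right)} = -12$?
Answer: $252$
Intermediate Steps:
$N{\left(\left(-4\right) 3 - 1 \right)} \left(-17\right) + 48 = \left(-12\right) \left(-17\right) + 48 = 204 + 48 = 252$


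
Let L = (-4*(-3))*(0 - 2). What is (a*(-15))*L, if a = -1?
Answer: -360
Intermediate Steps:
L = -24 (L = 12*(-2) = -24)
(a*(-15))*L = -1*(-15)*(-24) = 15*(-24) = -360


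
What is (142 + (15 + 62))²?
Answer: 47961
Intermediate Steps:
(142 + (15 + 62))² = (142 + 77)² = 219² = 47961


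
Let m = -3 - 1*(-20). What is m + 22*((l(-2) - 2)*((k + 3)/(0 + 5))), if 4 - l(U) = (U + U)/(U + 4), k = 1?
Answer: 437/5 ≈ 87.400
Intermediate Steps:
l(U) = 4 - 2*U/(4 + U) (l(U) = 4 - (U + U)/(U + 4) = 4 - 2*U/(4 + U))
m = 17 (m = -3 + 20 = 17)
m + 22*((l(-2) - 2)*((k + 3)/(0 + 5))) = 17 + 22*((2*(8 - 2)/(4 - 2) - 2)*((1 + 3)/(0 + 5))) = 17 + 22*((2*6/2 - 2)*(4/5)) = 17 + 22*((2*(1/2)*6 - 2)*(4*(1/5))) = 17 + 22*((6 - 2)*(4/5)) = 17 + 22*(4*(4/5)) = 17 + 22*(16/5) = 17 + 352/5 = 437/5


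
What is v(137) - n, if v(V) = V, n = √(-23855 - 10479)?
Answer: 137 - I*√34334 ≈ 137.0 - 185.29*I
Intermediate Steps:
n = I*√34334 (n = √(-34334) = I*√34334 ≈ 185.29*I)
v(137) - n = 137 - I*√34334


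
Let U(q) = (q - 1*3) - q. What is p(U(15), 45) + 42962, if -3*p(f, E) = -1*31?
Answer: 128917/3 ≈ 42972.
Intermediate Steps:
U(q) = -3 (U(q) = (q - 3) - q = (-3 + q) - q = -3)
p(f, E) = 31/3 (p(f, E) = -(-1)*31/3 = -⅓*(-31) = 31/3)
p(U(15), 45) + 42962 = 31/3 + 42962 = 128917/3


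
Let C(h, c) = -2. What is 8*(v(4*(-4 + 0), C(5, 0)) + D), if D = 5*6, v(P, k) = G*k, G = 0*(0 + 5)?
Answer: 240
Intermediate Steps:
G = 0 (G = 0*5 = 0)
v(P, k) = 0 (v(P, k) = 0*k = 0)
D = 30
8*(v(4*(-4 + 0), C(5, 0)) + D) = 8*(0 + 30) = 8*30 = 240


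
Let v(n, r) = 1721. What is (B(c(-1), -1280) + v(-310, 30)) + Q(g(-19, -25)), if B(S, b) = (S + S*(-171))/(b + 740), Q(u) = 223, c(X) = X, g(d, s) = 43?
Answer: 104959/54 ≈ 1943.7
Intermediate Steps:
B(S, b) = -170*S/(740 + b) (B(S, b) = (S - 171*S)/(740 + b) = (-170*S)/(740 + b) = -170*S/(740 + b))
(B(c(-1), -1280) + v(-310, 30)) + Q(g(-19, -25)) = (-170*(-1)/(740 - 1280) + 1721) + 223 = (-170*(-1)/(-540) + 1721) + 223 = (-170*(-1)*(-1/540) + 1721) + 223 = (-17/54 + 1721) + 223 = 92917/54 + 223 = 104959/54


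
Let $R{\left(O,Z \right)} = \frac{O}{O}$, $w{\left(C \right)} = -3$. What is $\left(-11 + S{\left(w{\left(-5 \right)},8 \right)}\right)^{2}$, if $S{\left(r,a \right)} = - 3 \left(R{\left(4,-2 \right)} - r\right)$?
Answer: $529$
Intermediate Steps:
$R{\left(O,Z \right)} = 1$
$S{\left(r,a \right)} = -3 + 3 r$ ($S{\left(r,a \right)} = - 3 \left(1 - r\right) = -3 + 3 r$)
$\left(-11 + S{\left(w{\left(-5 \right)},8 \right)}\right)^{2} = \left(-11 + \left(-3 + 3 \left(-3\right)\right)\right)^{2} = \left(-11 - 12\right)^{2} = \left(-23\right)^{2} = 529$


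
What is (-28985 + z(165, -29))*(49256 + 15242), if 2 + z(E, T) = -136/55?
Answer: -102836965658/55 ≈ -1.8698e+9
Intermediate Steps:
z(E, T) = -246/55 (z(E, T) = -2 - 136/55 = -246/55)
(-28985 + z(165, -29))*(49256 + 15242) = (-28985 - 246/55)*(49256 + 15242) = -1594421/55*64498 = -102836965658/55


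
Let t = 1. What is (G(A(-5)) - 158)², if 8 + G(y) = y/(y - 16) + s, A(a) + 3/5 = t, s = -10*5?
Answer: 70980625/1521 ≈ 46667.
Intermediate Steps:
s = -50
A(a) = ⅖ (A(a) = -⅗ + 1 = ⅖)
G(y) = -58 + y/(-16 + y) (G(y) = -8 + (y/(y - 16) - 50) = -8 + (y/(-16 + y) - 50) = -8 + (-50 + y/(-16 + y)) = -58 + y/(-16 + y))
(G(A(-5)) - 158)² = ((928 - 57*⅖)/(-16 + ⅖) - 158)² = ((928 - 114/5)/(-78/5) - 158)² = (-5/78*4526/5 - 158)² = (-2263/39 - 158)² = (-8425/39)² = 70980625/1521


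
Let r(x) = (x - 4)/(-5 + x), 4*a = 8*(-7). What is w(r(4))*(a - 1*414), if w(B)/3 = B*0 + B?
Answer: 0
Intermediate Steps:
a = -14 (a = (8*(-7))/4 = (1/4)*(-56) = -14)
r(x) = (-4 + x)/(-5 + x)
w(B) = 3*B (w(B) = 3*(B*0 + B) = 3*(0 + B) = 3*B)
w(r(4))*(a - 1*414) = (3*((-4 + 4)/(-5 + 4)))*(-14 - 1*414) = (3*(0/(-1)))*(-14 - 414) = (3*(-1*0))*(-428) = (3*0)*(-428) = 0*(-428) = 0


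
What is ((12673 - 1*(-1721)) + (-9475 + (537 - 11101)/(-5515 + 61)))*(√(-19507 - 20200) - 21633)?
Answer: -96767257345/909 + 13419395*I*√39707/2727 ≈ -1.0645e+8 + 9.8058e+5*I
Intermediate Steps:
((12673 - 1*(-1721)) + (-9475 + (537 - 11101)/(-5515 + 61)))*(√(-19507 - 20200) - 21633) = ((12673 + 1721) + (-9475 - 10564/(-5454)))*(√(-39707) - 21633) = (14394 + (-9475 - 10564*(-1/5454)))*(I*√39707 - 21633) = (14394 + (-9475 + 5282/2727))*(-21633 + I*√39707) = (14394 - 25833043/2727)*(-21633 + I*√39707) = 13419395*(-21633 + I*√39707)/2727 = -96767257345/909 + 13419395*I*√39707/2727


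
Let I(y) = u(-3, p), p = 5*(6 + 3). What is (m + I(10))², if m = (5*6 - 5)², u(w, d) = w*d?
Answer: 240100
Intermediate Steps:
p = 45 (p = 5*9 = 45)
u(w, d) = d*w
I(y) = -135 (I(y) = 45*(-3) = -135)
m = 625 (m = (30 - 5)² = 25² = 625)
(m + I(10))² = (625 - 135)² = 490² = 240100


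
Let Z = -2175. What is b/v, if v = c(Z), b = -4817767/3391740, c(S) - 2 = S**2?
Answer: -4817767/16045056820980 ≈ -3.0026e-7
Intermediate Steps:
c(S) = 2 + S**2
b = -4817767/3391740 (b = -4817767*1/3391740 = -4817767/3391740 ≈ -1.4204)
v = 4730627 (v = 2 + (-2175)**2 = 2 + 4730625 = 4730627)
b/v = -4817767/3391740/4730627 = -4817767/3391740*1/4730627 = -4817767/16045056820980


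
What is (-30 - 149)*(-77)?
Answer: 13783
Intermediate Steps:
(-30 - 149)*(-77) = -179*(-77) = 13783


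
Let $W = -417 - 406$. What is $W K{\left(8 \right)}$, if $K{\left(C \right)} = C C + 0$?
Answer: $-52672$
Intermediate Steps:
$K{\left(C \right)} = C^{2}$ ($K{\left(C \right)} = C^{2} + 0 = C^{2}$)
$W = -823$
$W K{\left(8 \right)} = - 823 \cdot 8^{2} = \left(-823\right) 64 = -52672$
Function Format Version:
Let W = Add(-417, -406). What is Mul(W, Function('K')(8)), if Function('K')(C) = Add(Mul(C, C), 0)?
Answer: -52672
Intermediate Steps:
Function('K')(C) = Pow(C, 2) (Function('K')(C) = Add(Pow(C, 2), 0) = Pow(C, 2))
W = -823
Mul(W, Function('K')(8)) = Mul(-823, Pow(8, 2)) = Mul(-823, 64) = -52672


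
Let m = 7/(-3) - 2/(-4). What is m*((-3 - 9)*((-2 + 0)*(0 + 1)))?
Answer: -44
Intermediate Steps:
m = -11/6 (m = 7*(-⅓) - 2*(-¼) = -7/3 + ½ = -11/6 ≈ -1.8333)
m*((-3 - 9)*((-2 + 0)*(0 + 1))) = -11*(-3 - 9)*(-2 + 0)*(0 + 1)/6 = -(-22)*(-2*1) = -(-22)*(-2) = -11/6*24 = -44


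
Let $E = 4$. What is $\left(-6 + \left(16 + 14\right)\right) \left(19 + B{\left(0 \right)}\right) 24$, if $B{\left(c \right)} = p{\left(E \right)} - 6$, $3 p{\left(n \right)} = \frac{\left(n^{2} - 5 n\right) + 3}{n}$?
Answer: $7440$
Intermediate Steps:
$p{\left(n \right)} = \frac{3 + n^{2} - 5 n}{3 n}$ ($p{\left(n \right)} = \frac{\left(\left(n^{2} - 5 n\right) + 3\right) \frac{1}{n}}{3} = \frac{\left(3 + n^{2} - 5 n\right) \frac{1}{n}}{3} = \frac{\frac{1}{n} \left(3 + n^{2} - 5 n\right)}{3} = \frac{3 + n^{2} - 5 n}{3 n}$)
$B{\left(c \right)} = - \frac{73}{12}$ ($B{\left(c \right)} = \frac{3 + 4 \left(-5 + 4\right)}{3 \cdot 4} - 6 = \frac{1}{3} \cdot \frac{1}{4} \left(3 + 4 \left(-1\right)\right) - 6 = \frac{1}{3} \cdot \frac{1}{4} \left(3 - 4\right) - 6 = \frac{1}{3} \cdot \frac{1}{4} \left(-1\right) - 6 = - \frac{1}{12} - 6 = - \frac{73}{12}$)
$\left(-6 + \left(16 + 14\right)\right) \left(19 + B{\left(0 \right)}\right) 24 = \left(-6 + \left(16 + 14\right)\right) \left(19 - \frac{73}{12}\right) 24 = \left(-6 + 30\right) \frac{155}{12} \cdot 24 = 24 \cdot \frac{155}{12} \cdot 24 = 310 \cdot 24 = 7440$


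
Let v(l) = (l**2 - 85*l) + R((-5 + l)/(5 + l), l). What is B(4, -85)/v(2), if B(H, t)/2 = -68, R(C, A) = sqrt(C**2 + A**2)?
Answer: 1106224/1350039 + 952*sqrt(205)/1350039 ≈ 0.82950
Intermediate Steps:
R(C, A) = sqrt(A**2 + C**2)
B(H, t) = -136 (B(H, t) = 2*(-68) = -136)
v(l) = l**2 + sqrt(l**2 + (-5 + l)**2/(5 + l)**2) - 85*l (v(l) = (l**2 - 85*l) + sqrt(l**2 + ((-5 + l)/(5 + l))**2) = (l**2 - 85*l) + sqrt(l**2 + (-5 + l)**2/(5 + l)**2) = l**2 + sqrt(l**2 + (-5 + l)**2/(5 + l)**2) - 85*l)
B(4, -85)/v(2) = -136/(2**2 + sqrt(2**2 + (-5 + 2)**2/(5 + 2)**2) - 85*2) = -136/(4 + sqrt(4 + (-3)**2/7**2) - 170) = -136/(4 + sqrt(4 + 9*(1/49)) - 170) = -136/(4 + sqrt(4 + 9/49) - 170) = -136/(4 + sqrt(205/49) - 170) = -136/(4 + sqrt(205)/7 - 170) = -136/(-166 + sqrt(205)/7)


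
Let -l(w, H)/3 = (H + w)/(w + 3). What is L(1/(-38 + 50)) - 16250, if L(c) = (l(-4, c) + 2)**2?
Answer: -258479/16 ≈ -16155.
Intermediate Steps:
l(w, H) = -3*(H + w)/(3 + w) (l(w, H) = -3*(H + w)/(w + 3) = -3*(H + w)/(3 + w))
L(c) = (-10 + 3*c)**2 (L(c) = (3*(-c - 1*(-4))/(3 - 4) + 2)**2 = (3*(-c + 4)/(-1) + 2)**2 = (3*(-1)*(4 - c) + 2)**2 = ((-12 + 3*c) + 2)**2 = (-10 + 3*c)**2)
L(1/(-38 + 50)) - 16250 = (10 - 3/(-38 + 50))**2 - 16250 = (10 - 3/12)**2 - 16250 = (10 - 3*1/12)**2 - 16250 = (10 - 1/4)**2 - 16250 = (39/4)**2 - 16250 = 1521/16 - 16250 = -258479/16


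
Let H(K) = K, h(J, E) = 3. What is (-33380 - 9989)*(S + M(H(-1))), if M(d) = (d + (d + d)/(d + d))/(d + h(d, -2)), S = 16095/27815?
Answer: -139604811/5563 ≈ -25095.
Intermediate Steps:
S = 3219/5563 (S = 16095*(1/27815) = 3219/5563 ≈ 0.57864)
M(d) = (1 + d)/(3 + d) (M(d) = (d + (d + d)/(d + d))/(d + 3) = (d + (2*d)/((2*d)))/(3 + d) = (d + (2*d)*(1/(2*d)))/(3 + d) = (d + 1)/(3 + d) = (1 + d)/(3 + d))
(-33380 - 9989)*(S + M(H(-1))) = (-33380 - 9989)*(3219/5563 + (1 - 1)/(3 - 1)) = -43369*(3219/5563 + 0/2) = -43369*(3219/5563 + (½)*0) = -43369*(3219/5563 + 0) = -43369*3219/5563 = -139604811/5563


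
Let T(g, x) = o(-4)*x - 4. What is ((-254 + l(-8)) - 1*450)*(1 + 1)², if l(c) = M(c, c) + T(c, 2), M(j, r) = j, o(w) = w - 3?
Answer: -2920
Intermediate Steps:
o(w) = -3 + w
T(g, x) = -4 - 7*x (T(g, x) = (-3 - 4)*x - 4 = -7*x - 4 = -4 - 7*x)
l(c) = -18 + c (l(c) = c + (-4 - 7*2) = c + (-4 - 14) = c - 18 = -18 + c)
((-254 + l(-8)) - 1*450)*(1 + 1)² = ((-254 + (-18 - 8)) - 1*450)*(1 + 1)² = ((-254 - 26) - 450)*2² = (-280 - 450)*4 = -730*4 = -2920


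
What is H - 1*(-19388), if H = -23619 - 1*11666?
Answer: -15897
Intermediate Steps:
H = -35285 (H = -23619 - 11666 = -35285)
H - 1*(-19388) = -35285 - 1*(-19388) = -35285 + 19388 = -15897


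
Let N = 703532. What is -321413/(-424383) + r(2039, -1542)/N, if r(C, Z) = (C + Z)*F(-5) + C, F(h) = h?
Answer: 112967527949/149283510378 ≈ 0.75673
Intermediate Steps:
r(C, Z) = -5*Z - 4*C (r(C, Z) = (C + Z)*(-5) + C = (-5*C - 5*Z) + C = -5*Z - 4*C)
-321413/(-424383) + r(2039, -1542)/N = -321413/(-424383) + (-5*(-1542) - 4*2039)/703532 = -321413*(-1/424383) + (7710 - 8156)*(1/703532) = 321413/424383 - 446*1/703532 = 321413/424383 - 223/351766 = 112967527949/149283510378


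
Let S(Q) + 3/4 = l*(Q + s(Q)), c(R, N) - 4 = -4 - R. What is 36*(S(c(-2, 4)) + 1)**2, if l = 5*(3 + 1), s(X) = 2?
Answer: 927369/4 ≈ 2.3184e+5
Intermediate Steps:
c(R, N) = -R (c(R, N) = 4 + (-4 - R) = -R)
l = 20 (l = 5*4 = 20)
S(Q) = 157/4 + 20*Q (S(Q) = -3/4 + 20*(Q + 2) = -3/4 + 20*(2 + Q) = -3/4 + (40 + 20*Q) = 157/4 + 20*Q)
36*(S(c(-2, 4)) + 1)**2 = 36*((157/4 + 20*(-1*(-2))) + 1)**2 = 36*((157/4 + 20*2) + 1)**2 = 36*((157/4 + 40) + 1)**2 = 36*(317/4 + 1)**2 = 36*(321/4)**2 = 36*(103041/16) = 927369/4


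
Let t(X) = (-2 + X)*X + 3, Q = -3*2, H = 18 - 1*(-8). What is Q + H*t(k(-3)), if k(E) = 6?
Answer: 696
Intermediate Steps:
H = 26 (H = 18 + 8 = 26)
Q = -6
t(X) = 3 + X*(-2 + X) (t(X) = X*(-2 + X) + 3 = 3 + X*(-2 + X))
Q + H*t(k(-3)) = -6 + 26*(3 + 6² - 2*6) = -6 + 26*(3 + 36 - 12) = -6 + 26*27 = -6 + 702 = 696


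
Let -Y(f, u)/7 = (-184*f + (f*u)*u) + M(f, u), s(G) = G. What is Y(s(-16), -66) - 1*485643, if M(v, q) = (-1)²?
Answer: -18386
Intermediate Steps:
M(v, q) = 1
Y(f, u) = -7 + 1288*f - 7*f*u² (Y(f, u) = -7*((-184*f + (f*u)*u) + 1) = -7*((-184*f + f*u²) + 1) = -7*(1 - 184*f + f*u²) = -7 + 1288*f - 7*f*u²)
Y(s(-16), -66) - 1*485643 = (-7 + 1288*(-16) - 7*(-16)*(-66)²) - 1*485643 = (-7 - 20608 - 7*(-16)*4356) - 485643 = (-7 - 20608 + 487872) - 485643 = 467257 - 485643 = -18386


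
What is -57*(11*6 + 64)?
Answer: -7410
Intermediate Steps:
-57*(11*6 + 64) = -57*(66 + 64) = -57*130 = -7410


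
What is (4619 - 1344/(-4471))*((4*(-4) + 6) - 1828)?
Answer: -37960017334/4471 ≈ -8.4903e+6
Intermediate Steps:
(4619 - 1344/(-4471))*((4*(-4) + 6) - 1828) = (4619 - 1344*(-1/4471))*((-16 + 6) - 1828) = (4619 + 1344/4471)*(-10 - 1828) = (20652893/4471)*(-1838) = -37960017334/4471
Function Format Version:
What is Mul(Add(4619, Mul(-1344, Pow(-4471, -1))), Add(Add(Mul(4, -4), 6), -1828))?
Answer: Rational(-37960017334, 4471) ≈ -8.4903e+6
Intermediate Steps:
Mul(Add(4619, Mul(-1344, Pow(-4471, -1))), Add(Add(Mul(4, -4), 6), -1828)) = Mul(Add(4619, Mul(-1344, Rational(-1, 4471))), Add(Add(-16, 6), -1828)) = Mul(Add(4619, Rational(1344, 4471)), Add(-10, -1828)) = Mul(Rational(20652893, 4471), -1838) = Rational(-37960017334, 4471)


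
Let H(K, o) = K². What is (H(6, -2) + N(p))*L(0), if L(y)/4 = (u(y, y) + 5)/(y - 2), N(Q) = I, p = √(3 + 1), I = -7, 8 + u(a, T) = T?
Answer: 174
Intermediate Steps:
u(a, T) = -8 + T
p = 2 (p = √4 = 2)
N(Q) = -7
L(y) = 4*(-3 + y)/(-2 + y) (L(y) = 4*(((-8 + y) + 5)/(y - 2)) = 4*((-3 + y)/(-2 + y)) = 4*(-3 + y)/(-2 + y))
(H(6, -2) + N(p))*L(0) = (6² - 7)*(4*(-3 + 0)/(-2 + 0)) = (36 - 7)*(4*(-3)/(-2)) = 29*(4*(-½)*(-3)) = 29*6 = 174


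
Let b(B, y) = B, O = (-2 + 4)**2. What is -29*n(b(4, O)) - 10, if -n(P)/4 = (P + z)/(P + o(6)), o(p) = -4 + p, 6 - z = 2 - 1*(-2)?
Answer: 106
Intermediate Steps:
O = 4 (O = 2**2 = 4)
z = 2 (z = 6 - (2 - 1*(-2)) = 6 - (2 + 2) = 6 - 1*4 = 6 - 4 = 2)
n(P) = -4 (n(P) = -4*(P + 2)/(P + (-4 + 6)) = -4*(2 + P)/(P + 2) = -4*(2 + P)/(2 + P) = -4*1 = -4)
-29*n(b(4, O)) - 10 = -29*(-4) - 10 = 116 - 10 = 106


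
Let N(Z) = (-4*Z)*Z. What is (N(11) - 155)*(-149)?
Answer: 95211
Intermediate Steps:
N(Z) = -4*Z**2
(N(11) - 155)*(-149) = (-4*11**2 - 155)*(-149) = (-4*121 - 155)*(-149) = (-484 - 155)*(-149) = -639*(-149) = 95211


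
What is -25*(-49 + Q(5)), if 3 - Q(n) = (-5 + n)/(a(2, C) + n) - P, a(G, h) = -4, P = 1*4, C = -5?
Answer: 1050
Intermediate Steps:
P = 4
Q(n) = 7 - (-5 + n)/(-4 + n) (Q(n) = 3 - ((-5 + n)/(-4 + n) - 1*4) = 3 - ((-5 + n)/(-4 + n) - 4) = 3 - (-4 + (-5 + n)/(-4 + n)) = 3 + (4 - (-5 + n)/(-4 + n)) = 7 - (-5 + n)/(-4 + n))
-25*(-49 + Q(5)) = -25*(-49 + (-23 + 6*5)/(-4 + 5)) = -25*(-49 + (-23 + 30)/1) = -25*(-49 + 1*7) = -25*(-49 + 7) = -25*(-42) = 1050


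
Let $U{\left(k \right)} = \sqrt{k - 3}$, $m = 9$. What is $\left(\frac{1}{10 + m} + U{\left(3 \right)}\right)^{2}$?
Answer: $\frac{1}{361} \approx 0.0027701$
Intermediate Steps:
$U{\left(k \right)} = \sqrt{-3 + k}$
$\left(\frac{1}{10 + m} + U{\left(3 \right)}\right)^{2} = \left(\frac{1}{10 + 9} + \sqrt{-3 + 3}\right)^{2} = \left(\frac{1}{19} + \sqrt{0}\right)^{2} = \left(\frac{1}{19} + 0\right)^{2} = \left(\frac{1}{19}\right)^{2} = \frac{1}{361}$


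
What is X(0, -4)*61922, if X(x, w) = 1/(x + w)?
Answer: -30961/2 ≈ -15481.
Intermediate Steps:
X(x, w) = 1/(w + x)
X(0, -4)*61922 = 61922/(-4 + 0) = 61922/(-4) = -1/4*61922 = -30961/2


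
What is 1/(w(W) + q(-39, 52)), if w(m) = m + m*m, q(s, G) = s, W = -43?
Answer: 1/1767 ≈ 0.00056593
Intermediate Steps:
w(m) = m + m**2
1/(w(W) + q(-39, 52)) = 1/(-43*(1 - 43) - 39) = 1/(-43*(-42) - 39) = 1/(1806 - 39) = 1/1767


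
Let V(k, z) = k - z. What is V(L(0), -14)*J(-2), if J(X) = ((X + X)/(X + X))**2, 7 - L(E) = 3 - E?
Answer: 18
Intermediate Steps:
L(E) = 4 + E (L(E) = 7 - (3 - E) = 7 + (-3 + E) = 4 + E)
J(X) = 1 (J(X) = ((2*X)/((2*X)))**2 = ((2*X)*(1/(2*X)))**2 = 1**2 = 1)
V(L(0), -14)*J(-2) = ((4 + 0) - 1*(-14))*1 = (4 + 14)*1 = 18*1 = 18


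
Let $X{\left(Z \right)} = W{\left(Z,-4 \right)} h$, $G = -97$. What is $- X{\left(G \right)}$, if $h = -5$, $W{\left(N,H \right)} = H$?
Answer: $-20$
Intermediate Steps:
$X{\left(Z \right)} = 20$ ($X{\left(Z \right)} = \left(-4\right) \left(-5\right) = 20$)
$- X{\left(G \right)} = \left(-1\right) 20 = -20$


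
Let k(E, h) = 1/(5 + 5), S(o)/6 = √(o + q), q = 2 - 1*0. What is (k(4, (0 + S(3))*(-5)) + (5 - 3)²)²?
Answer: 1681/100 ≈ 16.810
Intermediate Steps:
q = 2 (q = 2 + 0 = 2)
S(o) = 6*√(2 + o) (S(o) = 6*√(o + 2) = 6*√(2 + o))
k(E, h) = ⅒ (k(E, h) = 1/10 = ⅒)
(k(4, (0 + S(3))*(-5)) + (5 - 3)²)² = (⅒ + (5 - 3)²)² = (⅒ + 2²)² = (⅒ + 4)² = (41/10)² = 1681/100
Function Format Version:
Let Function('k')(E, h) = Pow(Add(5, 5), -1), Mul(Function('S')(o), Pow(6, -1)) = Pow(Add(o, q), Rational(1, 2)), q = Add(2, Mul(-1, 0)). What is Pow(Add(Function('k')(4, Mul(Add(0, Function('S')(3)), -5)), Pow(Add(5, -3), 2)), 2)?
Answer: Rational(1681, 100) ≈ 16.810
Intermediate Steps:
q = 2 (q = Add(2, 0) = 2)
Function('S')(o) = Mul(6, Pow(Add(2, o), Rational(1, 2))) (Function('S')(o) = Mul(6, Pow(Add(o, 2), Rational(1, 2))) = Mul(6, Pow(Add(2, o), Rational(1, 2))))
Function('k')(E, h) = Rational(1, 10) (Function('k')(E, h) = Pow(10, -1) = Rational(1, 10))
Pow(Add(Function('k')(4, Mul(Add(0, Function('S')(3)), -5)), Pow(Add(5, -3), 2)), 2) = Pow(Add(Rational(1, 10), Pow(Add(5, -3), 2)), 2) = Pow(Add(Rational(1, 10), Pow(2, 2)), 2) = Pow(Add(Rational(1, 10), 4), 2) = Pow(Rational(41, 10), 2) = Rational(1681, 100)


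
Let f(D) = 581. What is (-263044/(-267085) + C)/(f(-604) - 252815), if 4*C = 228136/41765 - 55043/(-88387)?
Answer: -30411243970543/3060769567280816664 ≈ -9.9358e-6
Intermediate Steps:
C = 22463127527/14765932220 (C = (228136/41765 - 55043/(-88387))/4 = (228136*(1/41765) - 55043*(-1/88387))/4 = (228136/41765 + 55043/88387)/4 = (¼)*(22463127527/3691483055) = 22463127527/14765932220 ≈ 1.5213)
(-263044/(-267085) + C)/(f(-604) - 252815) = (-263044/(-267085) + 22463127527/14765932220)/(581 - 252815) = (-263044*(-1/267085) + 22463127527/14765932220)/(-252234) = (263044/267085 + 22463127527/14765932220)*(-1/252234) = (30411243970543/12134643098396)*(-1/252234) = -30411243970543/3060769567280816664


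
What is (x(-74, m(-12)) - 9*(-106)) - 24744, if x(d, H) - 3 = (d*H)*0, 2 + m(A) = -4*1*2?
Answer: -23787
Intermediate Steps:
m(A) = -10 (m(A) = -2 - 4*1*2 = -2 - 4*2 = -2 - 8 = -10)
x(d, H) = 3 (x(d, H) = 3 + (d*H)*0 = 3 + (H*d)*0 = 3 + 0 = 3)
(x(-74, m(-12)) - 9*(-106)) - 24744 = (3 - 9*(-106)) - 24744 = (3 + 954) - 24744 = 957 - 24744 = -23787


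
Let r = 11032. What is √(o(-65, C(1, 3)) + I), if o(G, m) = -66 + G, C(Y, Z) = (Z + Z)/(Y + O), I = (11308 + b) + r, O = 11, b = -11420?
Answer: √10789 ≈ 103.87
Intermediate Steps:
I = 10920 (I = (11308 - 11420) + 11032 = -112 + 11032 = 10920)
C(Y, Z) = 2*Z/(11 + Y) (C(Y, Z) = (Z + Z)/(Y + 11) = (2*Z)/(11 + Y) = 2*Z/(11 + Y))
√(o(-65, C(1, 3)) + I) = √((-66 - 65) + 10920) = √(-131 + 10920) = √10789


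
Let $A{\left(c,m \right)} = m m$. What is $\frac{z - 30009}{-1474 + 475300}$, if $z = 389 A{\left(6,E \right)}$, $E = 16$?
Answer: $\frac{69575}{473826} \approx 0.14684$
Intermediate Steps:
$A{\left(c,m \right)} = m^{2}$
$z = 99584$ ($z = 389 \cdot 16^{2} = 389 \cdot 256 = 99584$)
$\frac{z - 30009}{-1474 + 475300} = \frac{99584 - 30009}{-1474 + 475300} = \frac{69575}{473826}$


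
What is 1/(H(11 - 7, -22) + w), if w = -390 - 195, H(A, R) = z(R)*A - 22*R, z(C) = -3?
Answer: -1/113 ≈ -0.0088496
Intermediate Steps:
H(A, R) = -22*R - 3*A (H(A, R) = -3*A - 22*R = -22*R - 3*A)
w = -585
1/(H(11 - 7, -22) + w) = 1/((-22*(-22) - 3*(11 - 7)) - 585) = 1/((484 - 3*4) - 585) = 1/((484 - 12) - 585) = 1/(472 - 585) = 1/(-113) = -1/113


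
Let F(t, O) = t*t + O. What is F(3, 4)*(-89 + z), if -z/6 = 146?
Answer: -12545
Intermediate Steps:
z = -876 (z = -6*146 = -876)
F(t, O) = O + t**2 (F(t, O) = t**2 + O = O + t**2)
F(3, 4)*(-89 + z) = (4 + 3**2)*(-89 - 876) = (4 + 9)*(-965) = 13*(-965) = -12545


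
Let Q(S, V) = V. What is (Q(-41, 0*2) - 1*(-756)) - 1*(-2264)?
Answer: 3020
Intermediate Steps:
(Q(-41, 0*2) - 1*(-756)) - 1*(-2264) = (0*2 - 1*(-756)) - 1*(-2264) = (0 + 756) + 2264 = 756 + 2264 = 3020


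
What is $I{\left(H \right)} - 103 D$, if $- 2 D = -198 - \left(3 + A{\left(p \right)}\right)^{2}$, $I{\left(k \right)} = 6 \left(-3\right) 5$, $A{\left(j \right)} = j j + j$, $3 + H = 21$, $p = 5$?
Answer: $- \frac{132741}{2} \approx -66371.0$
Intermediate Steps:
$H = 18$ ($H = -3 + 21 = 18$)
$A{\left(j \right)} = j + j^{2}$ ($A{\left(j \right)} = j^{2} + j = j + j^{2}$)
$I{\left(k \right)} = -90$ ($I{\left(k \right)} = \left(-18\right) 5 = -90$)
$D = \frac{1287}{2}$ ($D = - \frac{-198 - \left(3 + 5 \left(1 + 5\right)\right)^{2}}{2} = - \frac{-198 - \left(3 + 5 \cdot 6\right)^{2}}{2} = - \frac{-198 - \left(3 + 30\right)^{2}}{2} = - \frac{-198 - 33^{2}}{2} = - \frac{-198 - 1089}{2} = \left(- \frac{1}{2}\right) \left(-1287\right) = \frac{1287}{2} \approx 643.5$)
$I{\left(H \right)} - 103 D = -90 - \frac{132561}{2} = - \frac{132741}{2}$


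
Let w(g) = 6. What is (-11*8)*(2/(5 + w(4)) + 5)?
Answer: -456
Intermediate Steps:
(-11*8)*(2/(5 + w(4)) + 5) = (-11*8)*(2/(5 + 6) + 5) = -88*(2/11 + 5) = -88*57/11 = -456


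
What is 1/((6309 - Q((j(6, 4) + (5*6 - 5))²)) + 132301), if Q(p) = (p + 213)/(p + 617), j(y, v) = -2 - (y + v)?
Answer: 393/54473539 ≈ 7.2145e-6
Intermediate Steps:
j(y, v) = -2 - v - y (j(y, v) = -2 - (v + y) = -2 + (-v - y) = -2 - v - y)
Q(p) = (213 + p)/(617 + p)
1/((6309 - Q((j(6, 4) + (5*6 - 5))²)) + 132301) = 1/((6309 - (213 + ((-2 - 1*4 - 1*6) + (5*6 - 5))²)/(617 + ((-2 - 1*4 - 1*6) + (5*6 - 5))²)) + 132301) = 1/((6309 - (213 + ((-2 - 4 - 6) + (30 - 5))²)/(617 + ((-2 - 4 - 6) + (30 - 5))²)) + 132301) = 1/((6309 - (213 + (-12 + 25)²)/(617 + (-12 + 25)²)) + 132301) = 1/((6309 - (213 + 13²)/(617 + 13²)) + 132301) = 1/((6309 - (213 + 169)/(617 + 169)) + 132301) = 1/((6309 - 382/786) + 132301) = 1/((6309 - 1*191/393) + 132301) = 1/((6309 - 191/393) + 132301) = 1/(2479246/393 + 132301) = 1/(54473539/393) = 393/54473539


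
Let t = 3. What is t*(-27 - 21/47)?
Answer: -3870/47 ≈ -82.340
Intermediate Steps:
t*(-27 - 21/47) = 3*(-27 - 21/47) = 3*(-1290/47) = -3870/47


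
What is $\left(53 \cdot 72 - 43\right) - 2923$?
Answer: $850$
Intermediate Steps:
$\left(53 \cdot 72 - 43\right) - 2923 = \left(3816 - 43\right) - 2923 = 3773 - 2923 = 850$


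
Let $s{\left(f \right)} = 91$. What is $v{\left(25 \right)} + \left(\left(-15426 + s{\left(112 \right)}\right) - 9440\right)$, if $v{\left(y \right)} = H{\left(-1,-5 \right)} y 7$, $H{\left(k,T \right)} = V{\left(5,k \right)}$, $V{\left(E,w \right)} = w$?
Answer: $-24950$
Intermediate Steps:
$H{\left(k,T \right)} = k$
$v{\left(y \right)} = - 7 y$ ($v{\left(y \right)} = - y 7 = - 7 y$)
$v{\left(25 \right)} + \left(\left(-15426 + s{\left(112 \right)}\right) - 9440\right) = \left(-7\right) 25 + \left(\left(-15426 + 91\right) - 9440\right) = -175 - 24775 = -24950$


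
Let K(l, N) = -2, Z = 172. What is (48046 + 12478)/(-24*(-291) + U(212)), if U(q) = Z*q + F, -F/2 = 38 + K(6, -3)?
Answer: 15131/10844 ≈ 1.3953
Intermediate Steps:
F = -72 (F = -2*(38 - 2) = -2*36 = -72)
U(q) = -72 + 172*q (U(q) = 172*q - 72 = -72 + 172*q)
(48046 + 12478)/(-24*(-291) + U(212)) = (48046 + 12478)/(-24*(-291) + (-72 + 172*212)) = 60524/(6984 + (-72 + 36464)) = 60524/(6984 + 36392) = 60524/43376 = 60524*(1/43376) = 15131/10844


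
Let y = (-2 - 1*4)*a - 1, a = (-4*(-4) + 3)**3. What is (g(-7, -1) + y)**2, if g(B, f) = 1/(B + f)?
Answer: 108399636081/64 ≈ 1.6937e+9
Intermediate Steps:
a = 6859 (a = (16 + 3)**3 = 19**3 = 6859)
y = -41155 (y = (-2 - 1*4)*6859 - 1 = (-2 - 4)*6859 - 1 = -6*6859 - 1 = -41154 - 1 = -41155)
(g(-7, -1) + y)**2 = (1/(-7 - 1) - 41155)**2 = (1/(-8) - 41155)**2 = (-1/8 - 41155)**2 = (-329241/8)**2 = 108399636081/64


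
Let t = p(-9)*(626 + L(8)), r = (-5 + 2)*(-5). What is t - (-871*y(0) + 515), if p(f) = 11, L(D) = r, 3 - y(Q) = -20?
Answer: 26569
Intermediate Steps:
y(Q) = 23 (y(Q) = 3 - 1*(-20) = 3 + 20 = 23)
r = 15 (r = -3*(-5) = 15)
L(D) = 15
t = 7051 (t = 11*(626 + 15) = 11*641 = 7051)
t - (-871*y(0) + 515) = 7051 - (-871*23 + 515) = 7051 - (-20033 + 515) = 7051 - 1*(-19518) = 7051 + 19518 = 26569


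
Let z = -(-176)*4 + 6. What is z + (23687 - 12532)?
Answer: 11865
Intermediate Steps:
z = 710 (z = -22*(-32) + 6 = 704 + 6 = 710)
z + (23687 - 12532) = 710 + (23687 - 12532) = 710 + 11155 = 11865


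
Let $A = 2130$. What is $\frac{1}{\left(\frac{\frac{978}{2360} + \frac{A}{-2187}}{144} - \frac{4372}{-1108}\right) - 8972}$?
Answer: $- \frac{34312455360}{307716091069043} \approx -0.00011151$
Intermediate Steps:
$\frac{1}{\left(\frac{\frac{978}{2360} + \frac{A}{-2187}}{144} - \frac{4372}{-1108}\right) - 8972} = \frac{1}{\left(\frac{\frac{978}{2360} + \frac{2130}{-2187}}{144} - \frac{4372}{-1108}\right) - 8972} = \frac{1}{\left(\left(978 \cdot \frac{1}{2360} + 2130 \left(- \frac{1}{2187}\right)\right) \frac{1}{144} - - \frac{1093}{277}\right) - 8972} = \frac{1}{\left(\left(\frac{489}{1180} - \frac{710}{729}\right) \frac{1}{144} + \frac{1093}{277}\right) - 8972} = \frac{1}{\left(\left(- \frac{481319}{860220}\right) \frac{1}{144} + \frac{1093}{277}\right) - 8972} = \frac{1}{\left(- \frac{481319}{123871680} + \frac{1093}{277}\right) - 8972} = \frac{1}{\frac{135258420877}{34312455360} - 8972} = \frac{1}{- \frac{307716091069043}{34312455360}} = - \frac{34312455360}{307716091069043}$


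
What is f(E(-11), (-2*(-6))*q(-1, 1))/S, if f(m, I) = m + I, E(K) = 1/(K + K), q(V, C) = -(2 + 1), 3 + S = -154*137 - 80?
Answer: 793/465982 ≈ 0.0017018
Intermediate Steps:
S = -21181 (S = -3 + (-154*137 - 80) = -3 + (-21098 - 80) = -3 - 21178 = -21181)
q(V, C) = -3 (q(V, C) = -1*3 = -3)
E(K) = 1/(2*K)
f(m, I) = I + m
f(E(-11), (-2*(-6))*q(-1, 1))/S = (-2*(-6)*(-3) + (½)/(-11))/(-21181) = (12*(-3) + (½)*(-1/11))*(-1/21181) = (-36 - 1/22)*(-1/21181) = -793/22*(-1/21181) = 793/465982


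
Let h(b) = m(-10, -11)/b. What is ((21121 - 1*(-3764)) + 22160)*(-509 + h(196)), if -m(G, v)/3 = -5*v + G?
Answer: -4699748455/196 ≈ -2.3978e+7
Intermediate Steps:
m(G, v) = -3*G + 15*v (m(G, v) = -3*(-5*v + G) = -3*(G - 5*v) = -3*G + 15*v)
h(b) = -135/b (h(b) = (-3*(-10) + 15*(-11))/b = (30 - 165)/b = -135/b)
((21121 - 1*(-3764)) + 22160)*(-509 + h(196)) = ((21121 - 1*(-3764)) + 22160)*(-509 - 135/196) = ((21121 + 3764) + 22160)*(-509 - 135*1/196) = (24885 + 22160)*(-509 - 135/196) = 47045*(-99899/196) = -4699748455/196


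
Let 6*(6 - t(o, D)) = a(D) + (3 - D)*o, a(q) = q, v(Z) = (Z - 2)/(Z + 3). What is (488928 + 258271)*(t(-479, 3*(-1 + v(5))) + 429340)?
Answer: 642195871729/2 ≈ 3.2110e+11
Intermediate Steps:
v(Z) = (-2 + Z)/(3 + Z)
t(o, D) = 6 - D/6 - o*(3 - D)/6 (t(o, D) = 6 - (D + (3 - D)*o)/6 = 6 - (D + o*(3 - D))/6 = 6 + (-D/6 - o*(3 - D)/6) = 6 - D/6 - o*(3 - D)/6)
(488928 + 258271)*(t(-479, 3*(-1 + v(5))) + 429340) = (488928 + 258271)*((6 - ½*(-479) - (-1 + (-2 + 5)/(3 + 5))/2 + (⅙)*(3*(-1 + (-2 + 5)/(3 + 5)))*(-479)) + 429340) = 747199*((6 + 479/2 - (-1 + 3/8)/2 + (⅙)*(3*(-1 + 3/8))*(-479)) + 429340) = 747199*((6 + 479/2 - (-5)/(2*8) + (⅙)*(3*(-5/8))*(-479)) + 429340) = 747199*((6 + 479/2 - ⅙*(-15/8) + (⅙)*(-15/8)*(-479)) + 429340) = 747199*((6 + 479/2 + 5/16 + 2395/16) + 429340) = 747199*(791/2 + 429340) = 747199*(859471/2) = 642195871729/2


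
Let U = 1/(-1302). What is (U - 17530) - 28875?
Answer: -60419311/1302 ≈ -46405.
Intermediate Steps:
U = -1/1302 ≈ -0.00076805
(U - 17530) - 28875 = (-1/1302 - 17530) - 28875 = -22824061/1302 - 28875 = -60419311/1302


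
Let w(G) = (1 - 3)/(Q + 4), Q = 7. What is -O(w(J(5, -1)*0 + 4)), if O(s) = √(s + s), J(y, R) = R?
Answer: -2*I*√11/11 ≈ -0.60302*I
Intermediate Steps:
w(G) = -2/11 (w(G) = (1 - 3)/(7 + 4) = -2/11)
O(s) = √2*√s (O(s) = √(2*s) = √2*√s)
-O(w(J(5, -1)*0 + 4)) = -√2*√(-2/11) = -√2*I*√22/11 = -2*I*√11/11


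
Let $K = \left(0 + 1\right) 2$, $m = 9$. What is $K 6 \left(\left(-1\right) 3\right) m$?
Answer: $-324$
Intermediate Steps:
$K = 2$ ($K = 1 \cdot 2 = 2$)
$K 6 \left(\left(-1\right) 3\right) m = 2 \cdot 6 \left(\left(-1\right) 3\right) 9 = 2 \cdot 6 \left(-3\right) 9 = 2 \left(-18\right) 9 = \left(-36\right) 9 = -324$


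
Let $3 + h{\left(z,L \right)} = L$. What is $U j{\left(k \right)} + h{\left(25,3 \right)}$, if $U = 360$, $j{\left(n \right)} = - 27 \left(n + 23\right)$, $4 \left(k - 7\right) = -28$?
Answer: $-223560$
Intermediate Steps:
$h{\left(z,L \right)} = -3 + L$
$k = 0$ ($k = 7 + \frac{1}{4} \left(-28\right) = 7 - 7 = 0$)
$j{\left(n \right)} = -621 - 27 n$ ($j{\left(n \right)} = - 27 \left(23 + n\right) = -621 - 27 n$)
$U j{\left(k \right)} + h{\left(25,3 \right)} = 360 \left(-621 - 0\right) + \left(-3 + 3\right) = 360 \left(-621 + 0\right) + 0 = 360 \left(-621\right) + 0 = -223560 + 0 = -223560$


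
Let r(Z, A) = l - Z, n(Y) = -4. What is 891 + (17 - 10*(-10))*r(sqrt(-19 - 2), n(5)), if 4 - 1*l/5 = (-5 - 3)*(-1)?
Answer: -1449 - 117*I*sqrt(21) ≈ -1449.0 - 536.16*I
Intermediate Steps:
l = -20 (l = 20 - 5*(-5 - 3)*(-1) = 20 - (-40)*(-1) = 20 - 5*8 = 20 - 40 = -20)
r(Z, A) = -20 - Z
891 + (17 - 10*(-10))*r(sqrt(-19 - 2), n(5)) = 891 + (17 - 10*(-10))*(-20 - sqrt(-19 - 2)) = 891 + (17 + 100)*(-20 - sqrt(-21)) = 891 + 117*(-20 - I*sqrt(21)) = 891 + (-2340 - 117*I*sqrt(21)) = -1449 - 117*I*sqrt(21)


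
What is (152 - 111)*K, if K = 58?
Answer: 2378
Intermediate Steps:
(152 - 111)*K = (152 - 111)*58 = 41*58 = 2378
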